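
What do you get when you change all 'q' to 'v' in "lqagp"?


Input string: 'lqagp'
Operation: replace 'q' with 'v'
Positions of 'q': 1
After replacement: lvagp


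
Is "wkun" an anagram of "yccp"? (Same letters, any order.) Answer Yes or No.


String 1: 'yccp' -> sorted: 'ccpy'
String 2: 'wkun' -> sorted: 'knuw'
Compare sorted forms: 'ccpy' != 'knuw'
Anagram: No


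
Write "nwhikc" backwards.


Input string: 'nwhikc'
Operation: reverse character order
Original order: 'n' -> 'w' -> 'h' -> 'i' -> 'k' -> 'c'
Reversed order: 'c' -> 'k' -> 'i' -> 'h' -> 'w' -> 'n'
Result: ckihwn


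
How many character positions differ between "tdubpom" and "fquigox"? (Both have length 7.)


String 1: 'tdubpom'
String 2: 'fquigox'
Compare each position: pos 0: 't'!='f', pos 1: 'd'!='q', pos 2: 'u'=='u', pos 3: 'b'!='i', pos 4: 'p'!='g', pos 5: 'o'=='o', pos 6: 'm'!='x'
Differing positions: 5
Hamming distance: 5


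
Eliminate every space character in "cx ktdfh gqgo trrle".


Input string: 'cx ktdfh gqgo trrle'
Operation: remove all spaces
Words: 'cx', 'ktdfh', 'gqgo', 'trrle'
Join without spaces: cxktdfhgqgotrrle


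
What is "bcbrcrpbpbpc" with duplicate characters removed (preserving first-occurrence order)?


Input: 'bcbrcrpbpbpc'
Operation: keep first occurrence of each character
Scan: s[0]='b' new -> keep; s[1]='c' new -> keep; s[2]='b' seen -> skip; s[3]='r' new -> keep; s[4]='c' seen -> skip; s[5]='r' seen -> skip; s[6]='p' new -> keep; s[7]='b' seen -> skip; s[8]='p' seen -> skip; s[9]='b' seen -> skip; s[10]='p' seen -> skip; s[11]='c' seen -> skip
Result: bcrp


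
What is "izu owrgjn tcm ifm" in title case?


Input string: 'izu owrgjn tcm ifm'
Operation: capitalize first letter of each word
Word transformations: 'izu'->'Izu', 'owrgjn'->'Owrgjn', 'tcm'->'Tcm', 'ifm'->'Ifm'
Result: Izu Owrgjn Tcm Ifm


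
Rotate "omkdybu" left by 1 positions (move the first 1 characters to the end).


Input: 'omkdybu', shift = 1
Operation: split at index 1 and swap parts
Front part s[0:1] = 'o'
Back part s[1:] = 'mkdybu'
Rotated = back + front = 'mkdybu' + 'o'
Result: mkdybuo


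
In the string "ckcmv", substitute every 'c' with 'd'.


Input string: 'ckcmv'
Operation: replace 'c' with 'd'
Positions of 'c': 0, 2
After replacement: dkdmv


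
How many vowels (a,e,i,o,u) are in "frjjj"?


Input string: 'frjjj'
Operation: count vowels (a, e, i, o, u)
Scan: s[0]='f', s[1]='r', s[2]='j', s[3]='j', s[4]='j'
Vowels found: 0
Result: 0


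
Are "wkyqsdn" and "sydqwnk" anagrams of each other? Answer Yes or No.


String 1: 'wkyqsdn' -> sorted: 'dknqswy'
String 2: 'sydqwnk' -> sorted: 'dknqswy'
Compare sorted forms: 'dknqswy' == 'dknqswy'
Anagram: Yes


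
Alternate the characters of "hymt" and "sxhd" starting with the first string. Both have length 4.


String 1: 'hymt'
String 2: 'sxhd'
Operation: alternate characters
Pairs: 'h'+'s', 'y'+'x', 'm'+'h', 't'+'d'
Result: hsyxmhtd


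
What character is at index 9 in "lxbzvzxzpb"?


Input string: 'lxbzvzxzpb'
Operation: get character at index 9
Index mapping: s[0]='l', s[1]='x', s[2]='b', s[3]='z', s[4]='v', s[5]='z', s[6]='x', s[7]='z', s[8]='p', s[9]='b'
Result: 'b'


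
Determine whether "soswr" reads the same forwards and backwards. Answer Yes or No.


Input string: 'soswr'
Reversed: 'rwsos'
Compare pairs: s[0]='s' vs s[4]='r' (mismatch), s[1]='o' vs s[3]='w' (mismatch)
Palindrome: No


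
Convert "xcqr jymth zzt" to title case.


Input string: 'xcqr jymth zzt'
Operation: capitalize first letter of each word
Word transformations: 'xcqr'->'Xcqr', 'jymth'->'Jymth', 'zzt'->'Zzt'
Result: Xcqr Jymth Zzt


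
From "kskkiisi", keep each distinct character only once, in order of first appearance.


Input: 'kskkiisi'
Operation: keep first occurrence of each character
Scan: s[0]='k' new -> keep; s[1]='s' new -> keep; s[2]='k' seen -> skip; s[3]='k' seen -> skip; s[4]='i' new -> keep; s[5]='i' seen -> skip; s[6]='s' seen -> skip; s[7]='i' seen -> skip
Result: ksi


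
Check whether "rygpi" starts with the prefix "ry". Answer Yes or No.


Input string: 'rygpi'
Prefix to check: 'ry'
First 2 characters of input: 'ry'
Match: True
Result: Yes


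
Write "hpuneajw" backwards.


Input string: 'hpuneajw'
Operation: reverse character order
Original order: 'h' -> 'p' -> 'u' -> 'n' -> 'e' -> 'a' -> 'j' -> 'w'
Reversed order: 'w' -> 'j' -> 'a' -> 'e' -> 'n' -> 'u' -> 'p' -> 'h'
Result: wjaenuph


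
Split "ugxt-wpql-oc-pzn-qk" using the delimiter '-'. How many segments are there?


Input string: 'ugxt-wpql-oc-pzn-qk'
Delimiter: '-'
Split result: 'ugxt', 'wpql', 'oc', 'pzn', 'qk'
Number of parts: 5


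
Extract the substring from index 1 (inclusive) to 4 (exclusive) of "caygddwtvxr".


Input string: 'caygddwtvxr'
Operation: slice [1:4]
Extract characters: s[1]='a', s[2]='y', s[3]='g'
Result: ayg


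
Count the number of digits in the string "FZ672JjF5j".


Input string: 'FZ672JjF5j'
Operation: count digit characters (0-9)
Scan: 'F', 'Z', '6'(digit), '7'(digit), '2'(digit), 'J', 'j', 'F', '5'(digit), 'j'
Digits found: 4
Result: 4


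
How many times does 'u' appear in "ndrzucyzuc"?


Input string: 'ndrzucyzuc'
Target character: 'u'
Scan each position: s[4]='u', s[8]='u'
Matches found at indices: 4, 8
Total: 2


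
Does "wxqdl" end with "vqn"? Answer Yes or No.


Input string: 'wxqdl'
Suffix to check: 'vqn'
Last 3 characters of input: 'qdl'
Match: False
Result: No


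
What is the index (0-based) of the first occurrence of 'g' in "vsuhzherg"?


Input string: 'vsuhzherg'
Target: 'g'
Scanning left to right: s[0]='v', s[1]='s', s[2]='u', s[3]='h', s[4]='z', s[5]='h', s[6]='e', s[7]='r', s[8]='g'
First match at index: 8


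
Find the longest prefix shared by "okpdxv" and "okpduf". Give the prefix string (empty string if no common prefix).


String 1: 'okpdxv'
String 2: 'okpduf'
Compare position by position:
pos 0: 'o' vs 'o' match
pos 1: 'k' vs 'k' match
pos 2: 'p' vs 'p' match
pos 3: 'd' vs 'd' match
pos 4: 'x' vs 'u' differ -> stop
Longest common prefix: "okpd" (length 4)


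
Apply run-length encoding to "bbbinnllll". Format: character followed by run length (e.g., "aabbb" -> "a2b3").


Input: 'bbbinnllll'
Operation: identify consecutive runs
Runs: 'bbb' -> b3, 'i' -> i1, 'nn' -> n2, 'llll' -> l4
Encoded: b3i1n2l4


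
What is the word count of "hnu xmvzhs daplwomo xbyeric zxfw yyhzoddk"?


Input string: 'hnu xmvzhs daplwomo xbyeric zxfw yyhzoddk'
Operation: split by spaces
Words found: 'hnu', 'xmvzhs', 'daplwomo', 'xbyeric', 'zxfw', 'yyhzoddk'
Word count: 6


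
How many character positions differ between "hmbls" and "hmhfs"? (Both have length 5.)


String 1: 'hmbls'
String 2: 'hmhfs'
Compare each position: pos 0: 'h'=='h', pos 1: 'm'=='m', pos 2: 'b'!='h', pos 3: 'l'!='f', pos 4: 's'=='s'
Differing positions: 2
Hamming distance: 2


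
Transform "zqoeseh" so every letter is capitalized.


Input string: 'zqoeseh'
Operation: convert each letter to uppercase
Mapping: 'z'->'Z', 'q'->'Q', 'o'->'O', 'e'->'E', 's'->'S', 'e'->'E', 'h'->'H'
Result: ZQOESEH


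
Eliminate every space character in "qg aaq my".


Input string: 'qg aaq my'
Operation: remove all spaces
Words: 'qg', 'aaq', 'my'
Join without spaces: qgaaqmy


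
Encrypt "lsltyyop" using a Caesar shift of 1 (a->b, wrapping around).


Input: 'lsltyyop', shift = 1
Operation: for each letter, (position + 1) mod 26
Mapping: 'l'(11+1=12)->'m', 's'(18+1=19)->'t', 'l'(11+1=12)->'m', 't'(19+1=20)->'u', 'y'(24+1=25)->'z', 'y'(24+1=25)->'z', 'o'(14+1=15)->'p', 'p'(15+1=16)->'q'
Result: mtmuzzpq


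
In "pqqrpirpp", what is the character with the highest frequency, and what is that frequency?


Input: 'pqqrpirpp'
Operation: tally each character
Counts: 'i':1, 'p':4, 'q':2, 'r':2
Maximum: 'p' appears 4 times


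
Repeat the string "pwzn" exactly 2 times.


Input string: 'pwzn'
Operation: repeat 2 times
Concatenation: 'pwzn' + 'pwzn'
Result: pwznpwzn


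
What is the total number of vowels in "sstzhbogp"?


Input string: 'sstzhbogp'
Operation: count vowels (a, e, i, o, u)
Scan: s[0]='s', s[1]='s', s[2]='t', s[3]='z', s[4]='h', s[5]='b', s[6]='o' (vowel), s[7]='g', s[8]='p'
Vowels found: 1
Result: 1


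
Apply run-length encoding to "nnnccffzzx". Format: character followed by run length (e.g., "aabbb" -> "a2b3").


Input: 'nnnccffzzx'
Operation: identify consecutive runs
Runs: 'nnn' -> n3, 'cc' -> c2, 'ff' -> f2, 'zz' -> z2, 'x' -> x1
Encoded: n3c2f2z2x1


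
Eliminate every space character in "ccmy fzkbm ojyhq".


Input string: 'ccmy fzkbm ojyhq'
Operation: remove all spaces
Words: 'ccmy', 'fzkbm', 'ojyhq'
Join without spaces: ccmyfzkbmojyhq


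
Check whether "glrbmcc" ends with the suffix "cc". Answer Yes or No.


Input string: 'glrbmcc'
Suffix to check: 'cc'
Last 2 characters of input: 'cc'
Match: True
Result: Yes


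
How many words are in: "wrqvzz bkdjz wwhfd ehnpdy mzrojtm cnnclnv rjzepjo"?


Input string: 'wrqvzz bkdjz wwhfd ehnpdy mzrojtm cnnclnv rjzepjo'
Operation: split by spaces
Words found: 'wrqvzz', 'bkdjz', 'wwhfd', 'ehnpdy', 'mzrojtm', 'cnnclnv', 'rjzepjo'
Word count: 7


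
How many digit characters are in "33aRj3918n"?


Input string: '33aRj3918n'
Operation: count digit characters (0-9)
Scan: '3'(digit), '3'(digit), 'a', 'R', 'j', '3'(digit), '9'(digit), '1'(digit), '8'(digit), 'n'
Digits found: 6
Result: 6


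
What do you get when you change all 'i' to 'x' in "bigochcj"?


Input string: 'bigochcj'
Operation: replace 'i' with 'x'
Positions of 'i': 1
After replacement: bxgochcj


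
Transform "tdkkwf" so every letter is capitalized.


Input string: 'tdkkwf'
Operation: convert each letter to uppercase
Mapping: 't'->'T', 'd'->'D', 'k'->'K', 'k'->'K', 'w'->'W', 'f'->'F'
Result: TDKKWF


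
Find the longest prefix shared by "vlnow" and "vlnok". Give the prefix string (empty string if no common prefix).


String 1: 'vlnow'
String 2: 'vlnok'
Compare position by position:
pos 0: 'v' vs 'v' match
pos 1: 'l' vs 'l' match
pos 2: 'n' vs 'n' match
pos 3: 'o' vs 'o' match
pos 4: 'w' vs 'k' differ -> stop
Longest common prefix: "vlno" (length 4)


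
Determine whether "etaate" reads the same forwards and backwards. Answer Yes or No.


Input string: 'etaate'
Reversed: 'etaate'
Compare pairs: s[0]='e' vs s[5]='e' (match), s[1]='t' vs s[4]='t' (match), s[2]='a' vs s[3]='a' (match)
Palindrome: Yes


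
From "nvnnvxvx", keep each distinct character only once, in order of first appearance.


Input: 'nvnnvxvx'
Operation: keep first occurrence of each character
Scan: s[0]='n' new -> keep; s[1]='v' new -> keep; s[2]='n' seen -> skip; s[3]='n' seen -> skip; s[4]='v' seen -> skip; s[5]='x' new -> keep; s[6]='v' seen -> skip; s[7]='x' seen -> skip
Result: nvx


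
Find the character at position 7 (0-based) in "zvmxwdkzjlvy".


Input string: 'zvmxwdkzjlvy'
Operation: get character at index 7
Index mapping: s[0]='z', s[1]='v', s[2]='m', s[3]='x', s[4]='w', s[5]='d', s[6]='k', s[7]='z'
Result: 'z'


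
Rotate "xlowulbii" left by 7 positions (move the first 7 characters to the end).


Input: 'xlowulbii', shift = 7
Operation: split at index 7 and swap parts
Front part s[0:7] = 'xlowulb'
Back part s[7:] = 'ii'
Rotated = back + front = 'ii' + 'xlowulb'
Result: iixlowulb


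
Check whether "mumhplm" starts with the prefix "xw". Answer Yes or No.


Input string: 'mumhplm'
Prefix to check: 'xw'
First 2 characters of input: 'mu'
Match: False
Result: No


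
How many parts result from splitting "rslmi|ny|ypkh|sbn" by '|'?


Input string: 'rslmi|ny|ypkh|sbn'
Delimiter: '|'
Split result: 'rslmi', 'ny', 'ypkh', 'sbn'
Number of parts: 4


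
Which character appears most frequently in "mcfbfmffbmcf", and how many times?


Input: 'mcfbfmffbmcf'
Operation: tally each character
Counts: 'b':2, 'c':2, 'f':5, 'm':3
Maximum: 'f' appears 5 times


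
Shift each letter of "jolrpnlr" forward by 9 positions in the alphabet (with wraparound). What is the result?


Input: 'jolrpnlr', shift = 9
Operation: for each letter, (position + 9) mod 26
Mapping: 'j'(9+9=18)->'s', 'o'(14+9=23)->'x', 'l'(11+9=20)->'u', 'r'(17+9=26, 26 mod 26=0)->'a', 'p'(15+9=24)->'y', 'n'(13+9=22)->'w', 'l'(11+9=20)->'u', 'r'(17+9=26, 26 mod 26=0)->'a'
Result: sxuaywua


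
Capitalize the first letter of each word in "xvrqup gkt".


Input string: 'xvrqup gkt'
Operation: capitalize first letter of each word
Word transformations: 'xvrqup'->'Xvrqup', 'gkt'->'Gkt'
Result: Xvrqup Gkt


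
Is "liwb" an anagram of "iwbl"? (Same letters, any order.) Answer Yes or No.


String 1: 'iwbl' -> sorted: 'bilw'
String 2: 'liwb' -> sorted: 'bilw'
Compare sorted forms: 'bilw' == 'bilw'
Anagram: Yes


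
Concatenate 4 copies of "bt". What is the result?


Input string: 'bt'
Operation: repeat 4 times
Concatenation: 'bt' + 'bt' + 'bt' + 'bt'
Result: btbtbtbt


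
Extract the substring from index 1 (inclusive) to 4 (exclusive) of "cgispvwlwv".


Input string: 'cgispvwlwv'
Operation: slice [1:4]
Extract characters: s[1]='g', s[2]='i', s[3]='s'
Result: gis


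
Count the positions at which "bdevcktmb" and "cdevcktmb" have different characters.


String 1: 'bdevcktmb'
String 2: 'cdevcktmb'
Compare each position: pos 0: 'b'!='c', pos 1: 'd'=='d', pos 2: 'e'=='e', pos 3: 'v'=='v', pos 4: 'c'=='c', pos 5: 'k'=='k', pos 6: 't'=='t', pos 7: 'm'=='m', pos 8: 'b'=='b'
Differing positions: 1
Hamming distance: 1


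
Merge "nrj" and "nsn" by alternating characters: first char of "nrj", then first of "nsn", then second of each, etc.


String 1: 'nrj'
String 2: 'nsn'
Operation: alternate characters
Pairs: 'n'+'n', 'r'+'s', 'j'+'n'
Result: nnrsjn


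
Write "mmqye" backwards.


Input string: 'mmqye'
Operation: reverse character order
Original order: 'm' -> 'm' -> 'q' -> 'y' -> 'e'
Reversed order: 'e' -> 'y' -> 'q' -> 'm' -> 'm'
Result: eyqmm


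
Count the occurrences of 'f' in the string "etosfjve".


Input string: 'etosfjve'
Target character: 'f'
Scan each position: s[4]='f'
Matches found at indices: 4
Total: 1


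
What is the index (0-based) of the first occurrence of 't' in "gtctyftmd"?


Input string: 'gtctyftmd'
Target: 't'
Scanning left to right: s[0]='g', s[1]='t'
First match at index: 1


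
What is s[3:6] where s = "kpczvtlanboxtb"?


Input string: 'kpczvtlanboxtb'
Operation: slice [3:6]
Extract characters: s[3]='z', s[4]='v', s[5]='t'
Result: zvt


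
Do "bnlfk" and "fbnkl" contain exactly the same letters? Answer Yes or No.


String 1: 'bnlfk' -> sorted: 'bfkln'
String 2: 'fbnkl' -> sorted: 'bfkln'
Compare sorted forms: 'bfkln' == 'bfkln'
Anagram: Yes


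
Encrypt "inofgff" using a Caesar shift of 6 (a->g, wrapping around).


Input: 'inofgff', shift = 6
Operation: for each letter, (position + 6) mod 26
Mapping: 'i'(8+6=14)->'o', 'n'(13+6=19)->'t', 'o'(14+6=20)->'u', 'f'(5+6=11)->'l', 'g'(6+6=12)->'m', 'f'(5+6=11)->'l', 'f'(5+6=11)->'l'
Result: otulmll


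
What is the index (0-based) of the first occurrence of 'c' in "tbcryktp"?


Input string: 'tbcryktp'
Target: 'c'
Scanning left to right: s[0]='t', s[1]='b', s[2]='c'
First match at index: 2


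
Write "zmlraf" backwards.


Input string: 'zmlraf'
Operation: reverse character order
Original order: 'z' -> 'm' -> 'l' -> 'r' -> 'a' -> 'f'
Reversed order: 'f' -> 'a' -> 'r' -> 'l' -> 'm' -> 'z'
Result: farlmz


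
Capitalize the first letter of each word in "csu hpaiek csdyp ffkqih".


Input string: 'csu hpaiek csdyp ffkqih'
Operation: capitalize first letter of each word
Word transformations: 'csu'->'Csu', 'hpaiek'->'Hpaiek', 'csdyp'->'Csdyp', 'ffkqih'->'Ffkqih'
Result: Csu Hpaiek Csdyp Ffkqih


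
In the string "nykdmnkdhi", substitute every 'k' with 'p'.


Input string: 'nykdmnkdhi'
Operation: replace 'k' with 'p'
Positions of 'k': 2, 6
After replacement: nypdmnpdhi


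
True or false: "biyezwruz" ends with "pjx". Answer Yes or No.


Input string: 'biyezwruz'
Suffix to check: 'pjx'
Last 3 characters of input: 'ruz'
Match: False
Result: No


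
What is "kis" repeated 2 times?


Input string: 'kis'
Operation: repeat 2 times
Concatenation: 'kis' + 'kis'
Result: kiskis


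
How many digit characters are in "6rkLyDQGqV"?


Input string: '6rkLyDQGqV'
Operation: count digit characters (0-9)
Scan: '6'(digit), 'r', 'k', 'L', 'y', 'D', 'Q', 'G', 'q', 'V'
Digits found: 1
Result: 1


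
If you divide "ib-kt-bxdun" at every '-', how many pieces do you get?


Input string: 'ib-kt-bxdun'
Delimiter: '-'
Split result: 'ib', 'kt', 'bxdun'
Number of parts: 3


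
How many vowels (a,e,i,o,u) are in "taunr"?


Input string: 'taunr'
Operation: count vowels (a, e, i, o, u)
Scan: s[0]='t', s[1]='a' (vowel), s[2]='u' (vowel), s[3]='n', s[4]='r'
Vowels found: 2
Result: 2


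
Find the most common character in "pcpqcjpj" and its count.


Input: 'pcpqcjpj'
Operation: tally each character
Counts: 'c':2, 'j':2, 'p':3, 'q':1
Maximum: 'p' appears 3 times


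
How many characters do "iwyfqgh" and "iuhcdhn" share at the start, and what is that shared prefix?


String 1: 'iwyfqgh'
String 2: 'iuhcdhn'
Compare position by position:
pos 0: 'i' vs 'i' match
pos 1: 'w' vs 'u' differ -> stop
Longest common prefix: "i" (length 1)


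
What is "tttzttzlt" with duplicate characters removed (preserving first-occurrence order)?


Input: 'tttzttzlt'
Operation: keep first occurrence of each character
Scan: s[0]='t' new -> keep; s[1]='t' seen -> skip; s[2]='t' seen -> skip; s[3]='z' new -> keep; s[4]='t' seen -> skip; s[5]='t' seen -> skip; s[6]='z' seen -> skip; s[7]='l' new -> keep; s[8]='t' seen -> skip
Result: tzl


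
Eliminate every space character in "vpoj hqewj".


Input string: 'vpoj hqewj'
Operation: remove all spaces
Words: 'vpoj', 'hqewj'
Join without spaces: vpojhqewj


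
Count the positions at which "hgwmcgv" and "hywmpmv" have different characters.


String 1: 'hgwmcgv'
String 2: 'hywmpmv'
Compare each position: pos 0: 'h'=='h', pos 1: 'g'!='y', pos 2: 'w'=='w', pos 3: 'm'=='m', pos 4: 'c'!='p', pos 5: 'g'!='m', pos 6: 'v'=='v'
Differing positions: 3
Hamming distance: 3


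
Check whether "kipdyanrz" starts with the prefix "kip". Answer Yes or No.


Input string: 'kipdyanrz'
Prefix to check: 'kip'
First 3 characters of input: 'kip'
Match: True
Result: Yes


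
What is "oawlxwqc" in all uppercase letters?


Input string: 'oawlxwqc'
Operation: convert each letter to uppercase
Mapping: 'o'->'O', 'a'->'A', 'w'->'W', 'l'->'L', 'x'->'X', 'w'->'W', 'q'->'Q', 'c'->'C'
Result: OAWLXWQC


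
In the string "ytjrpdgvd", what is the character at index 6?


Input string: 'ytjrpdgvd'
Operation: get character at index 6
Index mapping: s[0]='y', s[1]='t', s[2]='j', s[3]='r', s[4]='p', s[5]='d', s[6]='g'
Result: 'g'


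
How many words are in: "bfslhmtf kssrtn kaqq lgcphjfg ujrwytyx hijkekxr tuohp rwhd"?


Input string: 'bfslhmtf kssrtn kaqq lgcphjfg ujrwytyx hijkekxr tuohp rwhd'
Operation: split by spaces
Words found: 'bfslhmtf', 'kssrtn', 'kaqq', 'lgcphjfg', 'ujrwytyx', 'hijkekxr', 'tuohp', 'rwhd'
Word count: 8


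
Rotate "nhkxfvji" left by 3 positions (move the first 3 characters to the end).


Input: 'nhkxfvji', shift = 3
Operation: split at index 3 and swap parts
Front part s[0:3] = 'nhk'
Back part s[3:] = 'xfvji'
Rotated = back + front = 'xfvji' + 'nhk'
Result: xfvjinhk


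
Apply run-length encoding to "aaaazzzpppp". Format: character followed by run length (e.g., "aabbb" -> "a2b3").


Input: 'aaaazzzpppp'
Operation: identify consecutive runs
Runs: 'aaaa' -> a4, 'zzz' -> z3, 'pppp' -> p4
Encoded: a4z3p4


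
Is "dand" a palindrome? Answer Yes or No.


Input string: 'dand'
Reversed: 'dnad'
Compare pairs: s[0]='d' vs s[3]='d' (match), s[1]='a' vs s[2]='n' (mismatch)
Palindrome: No


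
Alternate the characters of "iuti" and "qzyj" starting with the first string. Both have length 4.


String 1: 'iuti'
String 2: 'qzyj'
Operation: alternate characters
Pairs: 'i'+'q', 'u'+'z', 't'+'y', 'i'+'j'
Result: iquztyij


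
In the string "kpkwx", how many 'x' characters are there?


Input string: 'kpkwx'
Target character: 'x'
Scan each position: s[4]='x'
Matches found at indices: 4
Total: 1


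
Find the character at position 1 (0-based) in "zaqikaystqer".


Input string: 'zaqikaystqer'
Operation: get character at index 1
Index mapping: s[0]='z', s[1]='a'
Result: 'a'


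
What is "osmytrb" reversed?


Input string: 'osmytrb'
Operation: reverse character order
Original order: 'o' -> 's' -> 'm' -> 'y' -> 't' -> 'r' -> 'b'
Reversed order: 'b' -> 'r' -> 't' -> 'y' -> 'm' -> 's' -> 'o'
Result: brtymso


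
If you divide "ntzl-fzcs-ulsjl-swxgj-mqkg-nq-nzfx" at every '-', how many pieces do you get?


Input string: 'ntzl-fzcs-ulsjl-swxgj-mqkg-nq-nzfx'
Delimiter: '-'
Split result: 'ntzl', 'fzcs', 'ulsjl', 'swxgj', 'mqkg', 'nq', 'nzfx'
Number of parts: 7


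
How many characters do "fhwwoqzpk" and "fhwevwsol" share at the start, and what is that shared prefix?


String 1: 'fhwwoqzpk'
String 2: 'fhwevwsol'
Compare position by position:
pos 0: 'f' vs 'f' match
pos 1: 'h' vs 'h' match
pos 2: 'w' vs 'w' match
pos 3: 'w' vs 'e' differ -> stop
Longest common prefix: "fhw" (length 3)


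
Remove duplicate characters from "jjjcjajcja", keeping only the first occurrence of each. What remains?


Input: 'jjjcjajcja'
Operation: keep first occurrence of each character
Scan: s[0]='j' new -> keep; s[1]='j' seen -> skip; s[2]='j' seen -> skip; s[3]='c' new -> keep; s[4]='j' seen -> skip; s[5]='a' new -> keep; s[6]='j' seen -> skip; s[7]='c' seen -> skip; s[8]='j' seen -> skip; s[9]='a' seen -> skip
Result: jca


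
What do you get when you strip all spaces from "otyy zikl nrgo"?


Input string: 'otyy zikl nrgo'
Operation: remove all spaces
Words: 'otyy', 'zikl', 'nrgo'
Join without spaces: otyyziklnrgo


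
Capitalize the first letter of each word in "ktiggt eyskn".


Input string: 'ktiggt eyskn'
Operation: capitalize first letter of each word
Word transformations: 'ktiggt'->'Ktiggt', 'eyskn'->'Eyskn'
Result: Ktiggt Eyskn


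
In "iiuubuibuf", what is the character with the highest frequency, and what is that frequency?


Input: 'iiuubuibuf'
Operation: tally each character
Counts: 'b':2, 'f':1, 'i':3, 'u':4
Maximum: 'u' appears 4 times


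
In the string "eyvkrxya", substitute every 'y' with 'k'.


Input string: 'eyvkrxya'
Operation: replace 'y' with 'k'
Positions of 'y': 1, 6
After replacement: ekvkrxka


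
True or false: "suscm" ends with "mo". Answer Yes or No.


Input string: 'suscm'
Suffix to check: 'mo'
Last 2 characters of input: 'cm'
Match: False
Result: No


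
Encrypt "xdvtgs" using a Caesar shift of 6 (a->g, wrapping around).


Input: 'xdvtgs', shift = 6
Operation: for each letter, (position + 6) mod 26
Mapping: 'x'(23+6=29, 29 mod 26=3)->'d', 'd'(3+6=9)->'j', 'v'(21+6=27, 27 mod 26=1)->'b', 't'(19+6=25)->'z', 'g'(6+6=12)->'m', 's'(18+6=24)->'y'
Result: djbzmy


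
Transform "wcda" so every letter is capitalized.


Input string: 'wcda'
Operation: convert each letter to uppercase
Mapping: 'w'->'W', 'c'->'C', 'd'->'D', 'a'->'A'
Result: WCDA


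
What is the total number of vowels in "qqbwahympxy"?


Input string: 'qqbwahympxy'
Operation: count vowels (a, e, i, o, u)
Scan: s[0]='q', s[1]='q', s[2]='b', s[3]='w', s[4]='a' (vowel), s[5]='h', s[6]='y', s[7]='m', s[8]='p', s[9]='x', s[10]='y'
Vowels found: 1
Result: 1


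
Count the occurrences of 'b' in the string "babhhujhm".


Input string: 'babhhujhm'
Target character: 'b'
Scan each position: s[0]='b', s[2]='b'
Matches found at indices: 0, 2
Total: 2


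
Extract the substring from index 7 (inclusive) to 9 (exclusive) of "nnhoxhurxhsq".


Input string: 'nnhoxhurxhsq'
Operation: slice [7:9]
Extract characters: s[7]='r', s[8]='x'
Result: rx


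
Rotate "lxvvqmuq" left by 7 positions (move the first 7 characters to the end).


Input: 'lxvvqmuq', shift = 7
Operation: split at index 7 and swap parts
Front part s[0:7] = 'lxvvqmu'
Back part s[7:] = 'q'
Rotated = back + front = 'q' + 'lxvvqmu'
Result: qlxvvqmu


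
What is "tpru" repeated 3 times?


Input string: 'tpru'
Operation: repeat 3 times
Concatenation: 'tpru' + 'tpru' + 'tpru'
Result: tprutprutpru


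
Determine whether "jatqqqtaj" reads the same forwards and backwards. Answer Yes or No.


Input string: 'jatqqqtaj'
Reversed: 'jatqqqtaj'
Compare pairs: s[0]='j' vs s[8]='j' (match), s[1]='a' vs s[7]='a' (match), s[2]='t' vs s[6]='t' (match), s[3]='q' vs s[5]='q' (match)
Palindrome: Yes


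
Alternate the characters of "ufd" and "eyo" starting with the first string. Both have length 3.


String 1: 'ufd'
String 2: 'eyo'
Operation: alternate characters
Pairs: 'u'+'e', 'f'+'y', 'd'+'o'
Result: uefydo


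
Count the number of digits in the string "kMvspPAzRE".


Input string: 'kMvspPAzRE'
Operation: count digit characters (0-9)
Scan: 'k', 'M', 'v', 's', 'p', 'P', 'A', 'z', 'R', 'E'
Digits found: 0
Result: 0


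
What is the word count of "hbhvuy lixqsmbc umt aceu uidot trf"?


Input string: 'hbhvuy lixqsmbc umt aceu uidot trf'
Operation: split by spaces
Words found: 'hbhvuy', 'lixqsmbc', 'umt', 'aceu', 'uidot', 'trf'
Word count: 6


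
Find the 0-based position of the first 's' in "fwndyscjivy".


Input string: 'fwndyscjivy'
Target: 's'
Scanning left to right: s[0]='f', s[1]='w', s[2]='n', s[3]='d', s[4]='y', s[5]='s'
First match at index: 5


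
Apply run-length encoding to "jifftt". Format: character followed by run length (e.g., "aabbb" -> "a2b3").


Input: 'jifftt'
Operation: identify consecutive runs
Runs: 'j' -> j1, 'i' -> i1, 'ff' -> f2, 'tt' -> t2
Encoded: j1i1f2t2


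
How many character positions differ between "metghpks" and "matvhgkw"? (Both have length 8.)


String 1: 'metghpks'
String 2: 'matvhgkw'
Compare each position: pos 0: 'm'=='m', pos 1: 'e'!='a', pos 2: 't'=='t', pos 3: 'g'!='v', pos 4: 'h'=='h', pos 5: 'p'!='g', pos 6: 'k'=='k', pos 7: 's'!='w'
Differing positions: 4
Hamming distance: 4


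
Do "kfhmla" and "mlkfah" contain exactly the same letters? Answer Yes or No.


String 1: 'kfhmla' -> sorted: 'afhklm'
String 2: 'mlkfah' -> sorted: 'afhklm'
Compare sorted forms: 'afhklm' == 'afhklm'
Anagram: Yes


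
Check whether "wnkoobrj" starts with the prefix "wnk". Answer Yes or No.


Input string: 'wnkoobrj'
Prefix to check: 'wnk'
First 3 characters of input: 'wnk'
Match: True
Result: Yes


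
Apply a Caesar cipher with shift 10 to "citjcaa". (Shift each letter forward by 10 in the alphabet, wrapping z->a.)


Input: 'citjcaa', shift = 10
Operation: for each letter, (position + 10) mod 26
Mapping: 'c'(2+10=12)->'m', 'i'(8+10=18)->'s', 't'(19+10=29, 29 mod 26=3)->'d', 'j'(9+10=19)->'t', 'c'(2+10=12)->'m', 'a'(0+10=10)->'k', 'a'(0+10=10)->'k'
Result: msdtmkk


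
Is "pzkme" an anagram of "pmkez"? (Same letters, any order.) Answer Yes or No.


String 1: 'pmkez' -> sorted: 'ekmpz'
String 2: 'pzkme' -> sorted: 'ekmpz'
Compare sorted forms: 'ekmpz' == 'ekmpz'
Anagram: Yes


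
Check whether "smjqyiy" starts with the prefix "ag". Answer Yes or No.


Input string: 'smjqyiy'
Prefix to check: 'ag'
First 2 characters of input: 'sm'
Match: False
Result: No


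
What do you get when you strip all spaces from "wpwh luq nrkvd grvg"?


Input string: 'wpwh luq nrkvd grvg'
Operation: remove all spaces
Words: 'wpwh', 'luq', 'nrkvd', 'grvg'
Join without spaces: wpwhluqnrkvdgrvg


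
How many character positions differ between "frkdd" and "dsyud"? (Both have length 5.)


String 1: 'frkdd'
String 2: 'dsyud'
Compare each position: pos 0: 'f'!='d', pos 1: 'r'!='s', pos 2: 'k'!='y', pos 3: 'd'!='u', pos 4: 'd'=='d'
Differing positions: 4
Hamming distance: 4


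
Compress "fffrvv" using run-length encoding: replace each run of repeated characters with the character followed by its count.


Input: 'fffrvv'
Operation: identify consecutive runs
Runs: 'fff' -> f3, 'r' -> r1, 'vv' -> v2
Encoded: f3r1v2


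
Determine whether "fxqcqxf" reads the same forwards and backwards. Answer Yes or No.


Input string: 'fxqcqxf'
Reversed: 'fxqcqxf'
Compare pairs: s[0]='f' vs s[6]='f' (match), s[1]='x' vs s[5]='x' (match), s[2]='q' vs s[4]='q' (match)
Palindrome: Yes


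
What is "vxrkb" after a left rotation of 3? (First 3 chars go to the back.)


Input: 'vxrkb', shift = 3
Operation: split at index 3 and swap parts
Front part s[0:3] = 'vxr'
Back part s[3:] = 'kb'
Rotated = back + front = 'kb' + 'vxr'
Result: kbvxr


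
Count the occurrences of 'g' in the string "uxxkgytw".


Input string: 'uxxkgytw'
Target character: 'g'
Scan each position: s[4]='g'
Matches found at indices: 4
Total: 1


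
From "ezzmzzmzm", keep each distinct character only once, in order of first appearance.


Input: 'ezzmzzmzm'
Operation: keep first occurrence of each character
Scan: s[0]='e' new -> keep; s[1]='z' new -> keep; s[2]='z' seen -> skip; s[3]='m' new -> keep; s[4]='z' seen -> skip; s[5]='z' seen -> skip; s[6]='m' seen -> skip; s[7]='z' seen -> skip; s[8]='m' seen -> skip
Result: ezm


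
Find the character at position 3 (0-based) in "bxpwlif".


Input string: 'bxpwlif'
Operation: get character at index 3
Index mapping: s[0]='b', s[1]='x', s[2]='p', s[3]='w'
Result: 'w'


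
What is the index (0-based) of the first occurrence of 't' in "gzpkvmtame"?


Input string: 'gzpkvmtame'
Target: 't'
Scanning left to right: s[0]='g', s[1]='z', s[2]='p', s[3]='k', s[4]='v', s[5]='m', s[6]='t'
First match at index: 6


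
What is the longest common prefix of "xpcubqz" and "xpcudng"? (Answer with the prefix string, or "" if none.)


String 1: 'xpcubqz'
String 2: 'xpcudng'
Compare position by position:
pos 0: 'x' vs 'x' match
pos 1: 'p' vs 'p' match
pos 2: 'c' vs 'c' match
pos 3: 'u' vs 'u' match
pos 4: 'b' vs 'd' differ -> stop
Longest common prefix: "xpcu" (length 4)


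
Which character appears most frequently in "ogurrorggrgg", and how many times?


Input: 'ogurrorggrgg'
Operation: tally each character
Counts: 'g':5, 'o':2, 'r':4, 'u':1
Maximum: 'g' appears 5 times


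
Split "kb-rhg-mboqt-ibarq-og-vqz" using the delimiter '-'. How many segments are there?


Input string: 'kb-rhg-mboqt-ibarq-og-vqz'
Delimiter: '-'
Split result: 'kb', 'rhg', 'mboqt', 'ibarq', 'og', 'vqz'
Number of parts: 6


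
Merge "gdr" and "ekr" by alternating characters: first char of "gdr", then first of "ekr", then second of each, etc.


String 1: 'gdr'
String 2: 'ekr'
Operation: alternate characters
Pairs: 'g'+'e', 'd'+'k', 'r'+'r'
Result: gedkrr


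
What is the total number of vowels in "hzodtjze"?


Input string: 'hzodtjze'
Operation: count vowels (a, e, i, o, u)
Scan: s[0]='h', s[1]='z', s[2]='o' (vowel), s[3]='d', s[4]='t', s[5]='j', s[6]='z', s[7]='e' (vowel)
Vowels found: 2
Result: 2


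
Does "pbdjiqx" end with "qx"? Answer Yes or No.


Input string: 'pbdjiqx'
Suffix to check: 'qx'
Last 2 characters of input: 'qx'
Match: True
Result: Yes


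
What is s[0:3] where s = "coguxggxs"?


Input string: 'coguxggxs'
Operation: slice [0:3]
Extract characters: s[0]='c', s[1]='o', s[2]='g'
Result: cog


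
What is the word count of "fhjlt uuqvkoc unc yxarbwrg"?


Input string: 'fhjlt uuqvkoc unc yxarbwrg'
Operation: split by spaces
Words found: 'fhjlt', 'uuqvkoc', 'unc', 'yxarbwrg'
Word count: 4


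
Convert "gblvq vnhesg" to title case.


Input string: 'gblvq vnhesg'
Operation: capitalize first letter of each word
Word transformations: 'gblvq'->'Gblvq', 'vnhesg'->'Vnhesg'
Result: Gblvq Vnhesg


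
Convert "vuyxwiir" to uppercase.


Input string: 'vuyxwiir'
Operation: convert each letter to uppercase
Mapping: 'v'->'V', 'u'->'U', 'y'->'Y', 'x'->'X', 'w'->'W', 'i'->'I', 'i'->'I', 'r'->'R'
Result: VUYXWIIR


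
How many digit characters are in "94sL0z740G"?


Input string: '94sL0z740G'
Operation: count digit characters (0-9)
Scan: '9'(digit), '4'(digit), 's', 'L', '0'(digit), 'z', '7'(digit), '4'(digit), '0'(digit), 'G'
Digits found: 6
Result: 6


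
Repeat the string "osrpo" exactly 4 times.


Input string: 'osrpo'
Operation: repeat 4 times
Concatenation: 'osrpo' + 'osrpo' + 'osrpo' + 'osrpo'
Result: osrpoosrpoosrpoosrpo


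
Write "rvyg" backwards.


Input string: 'rvyg'
Operation: reverse character order
Original order: 'r' -> 'v' -> 'y' -> 'g'
Reversed order: 'g' -> 'y' -> 'v' -> 'r'
Result: gyvr


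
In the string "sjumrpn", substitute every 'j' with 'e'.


Input string: 'sjumrpn'
Operation: replace 'j' with 'e'
Positions of 'j': 1
After replacement: seumrpn


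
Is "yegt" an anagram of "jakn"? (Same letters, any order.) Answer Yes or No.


String 1: 'jakn' -> sorted: 'ajkn'
String 2: 'yegt' -> sorted: 'egty'
Compare sorted forms: 'ajkn' != 'egty'
Anagram: No


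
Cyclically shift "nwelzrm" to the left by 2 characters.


Input: 'nwelzrm', shift = 2
Operation: split at index 2 and swap parts
Front part s[0:2] = 'nw'
Back part s[2:] = 'elzrm'
Rotated = back + front = 'elzrm' + 'nw'
Result: elzrmnw


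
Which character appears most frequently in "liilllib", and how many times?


Input: 'liilllib'
Operation: tally each character
Counts: 'b':1, 'i':3, 'l':4
Maximum: 'l' appears 4 times


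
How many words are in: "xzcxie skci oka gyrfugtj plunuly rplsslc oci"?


Input string: 'xzcxie skci oka gyrfugtj plunuly rplsslc oci'
Operation: split by spaces
Words found: 'xzcxie', 'skci', 'oka', 'gyrfugtj', 'plunuly', 'rplsslc', 'oci'
Word count: 7


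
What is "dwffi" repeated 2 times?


Input string: 'dwffi'
Operation: repeat 2 times
Concatenation: 'dwffi' + 'dwffi'
Result: dwffidwffi


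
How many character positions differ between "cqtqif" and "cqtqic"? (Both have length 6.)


String 1: 'cqtqif'
String 2: 'cqtqic'
Compare each position: pos 0: 'c'=='c', pos 1: 'q'=='q', pos 2: 't'=='t', pos 3: 'q'=='q', pos 4: 'i'=='i', pos 5: 'f'!='c'
Differing positions: 1
Hamming distance: 1


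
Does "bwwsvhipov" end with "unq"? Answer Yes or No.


Input string: 'bwwsvhipov'
Suffix to check: 'unq'
Last 3 characters of input: 'pov'
Match: False
Result: No


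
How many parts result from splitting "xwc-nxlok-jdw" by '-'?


Input string: 'xwc-nxlok-jdw'
Delimiter: '-'
Split result: 'xwc', 'nxlok', 'jdw'
Number of parts: 3


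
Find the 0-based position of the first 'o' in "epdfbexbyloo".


Input string: 'epdfbexbyloo'
Target: 'o'
Scanning left to right: s[0]='e', s[1]='p', s[2]='d', s[3]='f', s[4]='b', s[5]='e', s[6]='x', s[7]='b', s[8]='y', s[9]='l', s[10]='o'
First match at index: 10


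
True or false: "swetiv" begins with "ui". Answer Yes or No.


Input string: 'swetiv'
Prefix to check: 'ui'
First 2 characters of input: 'sw'
Match: False
Result: No


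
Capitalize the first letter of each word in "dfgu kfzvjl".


Input string: 'dfgu kfzvjl'
Operation: capitalize first letter of each word
Word transformations: 'dfgu'->'Dfgu', 'kfzvjl'->'Kfzvjl'
Result: Dfgu Kfzvjl


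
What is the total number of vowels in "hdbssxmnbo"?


Input string: 'hdbssxmnbo'
Operation: count vowels (a, e, i, o, u)
Scan: s[0]='h', s[1]='d', s[2]='b', s[3]='s', s[4]='s', s[5]='x', s[6]='m', s[7]='n', s[8]='b', s[9]='o' (vowel)
Vowels found: 1
Result: 1


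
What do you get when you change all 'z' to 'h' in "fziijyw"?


Input string: 'fziijyw'
Operation: replace 'z' with 'h'
Positions of 'z': 1
After replacement: fhiijyw


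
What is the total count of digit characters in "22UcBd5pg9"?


Input string: '22UcBd5pg9'
Operation: count digit characters (0-9)
Scan: '2'(digit), '2'(digit), 'U', 'c', 'B', 'd', '5'(digit), 'p', 'g', '9'(digit)
Digits found: 4
Result: 4


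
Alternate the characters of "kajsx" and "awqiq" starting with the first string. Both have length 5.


String 1: 'kajsx'
String 2: 'awqiq'
Operation: alternate characters
Pairs: 'k'+'a', 'a'+'w', 'j'+'q', 's'+'i', 'x'+'q'
Result: kaawjqsixq


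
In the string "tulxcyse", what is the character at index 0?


Input string: 'tulxcyse'
Operation: get character at index 0
Index mapping: s[0]='t'
Result: 't'


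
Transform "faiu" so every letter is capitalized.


Input string: 'faiu'
Operation: convert each letter to uppercase
Mapping: 'f'->'F', 'a'->'A', 'i'->'I', 'u'->'U'
Result: FAIU


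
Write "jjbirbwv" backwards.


Input string: 'jjbirbwv'
Operation: reverse character order
Original order: 'j' -> 'j' -> 'b' -> 'i' -> 'r' -> 'b' -> 'w' -> 'v'
Reversed order: 'v' -> 'w' -> 'b' -> 'r' -> 'i' -> 'b' -> 'j' -> 'j'
Result: vwbribjj


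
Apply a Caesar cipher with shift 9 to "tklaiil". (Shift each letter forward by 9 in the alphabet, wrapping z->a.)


Input: 'tklaiil', shift = 9
Operation: for each letter, (position + 9) mod 26
Mapping: 't'(19+9=28, 28 mod 26=2)->'c', 'k'(10+9=19)->'t', 'l'(11+9=20)->'u', 'a'(0+9=9)->'j', 'i'(8+9=17)->'r', 'i'(8+9=17)->'r', 'l'(11+9=20)->'u'
Result: ctujrru


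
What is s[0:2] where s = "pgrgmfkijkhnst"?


Input string: 'pgrgmfkijkhnst'
Operation: slice [0:2]
Extract characters: s[0]='p', s[1]='g'
Result: pg


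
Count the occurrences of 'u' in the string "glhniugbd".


Input string: 'glhniugbd'
Target character: 'u'
Scan each position: s[5]='u'
Matches found at indices: 5
Total: 1


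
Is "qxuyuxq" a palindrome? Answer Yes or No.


Input string: 'qxuyuxq'
Reversed: 'qxuyuxq'
Compare pairs: s[0]='q' vs s[6]='q' (match), s[1]='x' vs s[5]='x' (match), s[2]='u' vs s[4]='u' (match)
Palindrome: Yes


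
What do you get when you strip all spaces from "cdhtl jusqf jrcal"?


Input string: 'cdhtl jusqf jrcal'
Operation: remove all spaces
Words: 'cdhtl', 'jusqf', 'jrcal'
Join without spaces: cdhtljusqfjrcal


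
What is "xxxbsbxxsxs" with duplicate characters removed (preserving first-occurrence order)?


Input: 'xxxbsbxxsxs'
Operation: keep first occurrence of each character
Scan: s[0]='x' new -> keep; s[1]='x' seen -> skip; s[2]='x' seen -> skip; s[3]='b' new -> keep; s[4]='s' new -> keep; s[5]='b' seen -> skip; s[6]='x' seen -> skip; s[7]='x' seen -> skip; s[8]='s' seen -> skip; s[9]='x' seen -> skip; s[10]='s' seen -> skip
Result: xbs


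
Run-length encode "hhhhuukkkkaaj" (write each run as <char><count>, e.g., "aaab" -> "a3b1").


Input: 'hhhhuukkkkaaj'
Operation: identify consecutive runs
Runs: 'hhhh' -> h4, 'uu' -> u2, 'kkkk' -> k4, 'aa' -> a2, 'j' -> j1
Encoded: h4u2k4a2j1


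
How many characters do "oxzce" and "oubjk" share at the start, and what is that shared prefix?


String 1: 'oxzce'
String 2: 'oubjk'
Compare position by position:
pos 0: 'o' vs 'o' match
pos 1: 'x' vs 'u' differ -> stop
Longest common prefix: "o" (length 1)


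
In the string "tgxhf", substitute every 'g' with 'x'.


Input string: 'tgxhf'
Operation: replace 'g' with 'x'
Positions of 'g': 1
After replacement: txxhf


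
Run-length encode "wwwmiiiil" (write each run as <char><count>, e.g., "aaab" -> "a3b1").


Input: 'wwwmiiiil'
Operation: identify consecutive runs
Runs: 'www' -> w3, 'm' -> m1, 'iiii' -> i4, 'l' -> l1
Encoded: w3m1i4l1


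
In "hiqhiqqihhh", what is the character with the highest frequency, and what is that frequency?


Input: 'hiqhiqqihhh'
Operation: tally each character
Counts: 'h':5, 'i':3, 'q':3
Maximum: 'h' appears 5 times


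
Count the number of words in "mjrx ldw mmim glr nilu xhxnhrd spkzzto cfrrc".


Input string: 'mjrx ldw mmim glr nilu xhxnhrd spkzzto cfrrc'
Operation: split by spaces
Words found: 'mjrx', 'ldw', 'mmim', 'glr', 'nilu', 'xhxnhrd', 'spkzzto', 'cfrrc'
Word count: 8


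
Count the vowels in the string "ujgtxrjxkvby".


Input string: 'ujgtxrjxkvby'
Operation: count vowels (a, e, i, o, u)
Scan: s[0]='u' (vowel), s[1]='j', s[2]='g', s[3]='t', s[4]='x', s[5]='r', s[6]='j', s[7]='x', s[8]='k', s[9]='v', s[10]='b', s[11]='y'
Vowels found: 1
Result: 1
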